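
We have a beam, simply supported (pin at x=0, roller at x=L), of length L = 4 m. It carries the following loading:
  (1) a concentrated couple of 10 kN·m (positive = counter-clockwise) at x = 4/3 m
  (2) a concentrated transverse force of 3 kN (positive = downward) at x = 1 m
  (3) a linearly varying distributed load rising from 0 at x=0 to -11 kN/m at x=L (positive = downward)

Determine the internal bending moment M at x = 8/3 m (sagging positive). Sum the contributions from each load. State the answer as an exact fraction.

M(8/3) = -1069/81 kN·m

Load 1 — applied couple M₀=10 kN·m at a=4/3 m (b=L-a=8/3):
  M_1 = M₀x/L - M₀  [x>a] = 10·(8/3)/4 - 10 = -10/3 kN·m
Load 2 — point force P=3 kN at a=1 m (b=L-a=3):
  M_2 = Pa(L-x)/L  [x>a] = 3·1·(4-(8/3))/4 = 1 kN·m
Load 3 — triangular load w₀=-11 kN/m (0→w₀ over full span):
  M_3 = w₀Lx/6 - w₀x³/(6L) = (-11)·4·(8/3)/6 - (-11)·(8/3)³/(6·4) = -880/81 kN·m
Superposition: M = Σ M_i = -1069/81 kN·m ≈ -13.197531 kN·m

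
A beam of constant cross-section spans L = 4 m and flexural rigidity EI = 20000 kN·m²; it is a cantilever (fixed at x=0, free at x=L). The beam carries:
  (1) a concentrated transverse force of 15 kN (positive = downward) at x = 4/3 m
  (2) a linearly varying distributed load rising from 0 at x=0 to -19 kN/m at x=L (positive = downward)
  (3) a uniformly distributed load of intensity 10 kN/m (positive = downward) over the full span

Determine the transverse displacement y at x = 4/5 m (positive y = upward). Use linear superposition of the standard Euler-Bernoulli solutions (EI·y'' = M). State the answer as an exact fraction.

y(4/5) = 2519/29296875 m

Load 1 — point force P=15 kN at a=4/3 m (b=L-a=8/3):
  y_1 = -Px²(3a-x)/(6EI)  [x≤a] = -15·(4/5)²·(3·(4/3)-(4/5))/(6·20000) = -4/15625 m
Load 2 — triangular load w₀=-19 kN/m (0→w₀ over full span):
  y_2 = (w₀Lx³/12-w₀L²x²/6-w₀x⁵/(120L))/EI = ((-19)·4·(4/5)³/12-(-19)·4²·(4/5)²/6-(-19)·(4/5)⁵/(120·4))/20000 = 42769/29296875 m
Load 3 — uniform load w=10 kN/m over full span:
  y_3 = -wx²(x²-4Lx+6L²)/(24EI) = -10·(4/5)²·((4/5)²-4·4·(4/5)+6·4²)/(24·20000) = -262/234375 m
Superposition: y = Σ y_i = 2519/29296875 m ≈ 0.000086 m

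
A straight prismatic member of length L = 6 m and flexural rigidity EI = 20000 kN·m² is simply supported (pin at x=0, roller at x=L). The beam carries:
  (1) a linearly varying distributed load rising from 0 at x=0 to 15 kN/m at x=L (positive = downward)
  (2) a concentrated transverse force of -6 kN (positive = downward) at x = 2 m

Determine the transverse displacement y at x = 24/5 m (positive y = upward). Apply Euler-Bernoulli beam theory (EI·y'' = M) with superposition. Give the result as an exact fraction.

Load 1 — triangular load w₀=15 kN/m (0→w₀ over full span):
  y_1 = -w₀x(7L⁴-10L²x²+3x⁴)/(360LEI) = -15·(24/5)·(7·6⁴-10·6²·(24/5)²+3·(24/5)⁴)/(360·6·20000) = -30861/7812500 m
Load 2 — point force P=-6 kN at a=2 m (b=L-a=4):
  y_2 = -Pa(L-x)(2Lx-a²-x²)/(6LEI)  [x>a] = -(-6)·2·(6-(24/5))·(2·6·(24/5)-2²-(24/5)²)/(6·6·20000) = 191/312500 m
Superposition: y = Σ y_i = -13043/3906250 m ≈ -0.003339 m

y(24/5) = -13043/3906250 m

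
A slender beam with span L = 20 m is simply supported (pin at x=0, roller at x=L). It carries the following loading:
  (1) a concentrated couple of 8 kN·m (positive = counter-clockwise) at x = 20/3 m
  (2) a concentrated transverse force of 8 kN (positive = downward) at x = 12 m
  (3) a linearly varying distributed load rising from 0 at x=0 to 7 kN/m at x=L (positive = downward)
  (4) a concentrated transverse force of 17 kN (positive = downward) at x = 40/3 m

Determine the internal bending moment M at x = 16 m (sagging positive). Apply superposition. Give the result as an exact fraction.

M(16) = 592/3 kN·m

Load 1 — applied couple M₀=8 kN·m at a=20/3 m (b=L-a=40/3):
  M_1 = M₀x/L - M₀  [x>a] = 8·16/20 - 8 = -8/5 kN·m
Load 2 — point force P=8 kN at a=12 m (b=L-a=8):
  M_2 = Pa(L-x)/L  [x>a] = 8·12·(20-16)/20 = 96/5 kN·m
Load 3 — triangular load w₀=7 kN/m (0→w₀ over full span):
  M_3 = w₀Lx/6 - w₀x³/(6L) = 7·20·16/6 - 7·16³/(6·20) = 672/5 kN·m
Load 4 — point force P=17 kN at a=40/3 m (b=L-a=20/3):
  M_4 = Pa(L-x)/L  [x>a] = 17·(40/3)·(20-16)/20 = 136/3 kN·m
Superposition: M = Σ M_i = 592/3 kN·m ≈ 197.333333 kN·m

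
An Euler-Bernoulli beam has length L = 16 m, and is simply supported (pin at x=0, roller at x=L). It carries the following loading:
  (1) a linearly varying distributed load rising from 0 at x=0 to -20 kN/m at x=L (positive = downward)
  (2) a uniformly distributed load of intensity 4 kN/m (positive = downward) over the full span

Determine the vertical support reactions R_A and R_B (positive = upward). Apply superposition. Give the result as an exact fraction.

R_A = -64/3 kN, R_B = -224/3 kN

Load 1 — triangular load w₀=-20 kN/m (0→w₀ over full span):
  R_A = w₀L/6 = (-20)·16/6 = -160/3 kN
  R_B = w₀L/3 = (-20)·16/3 = -320/3 kN
Load 2 — uniform load w=4 kN/m over full span:
  R_A = wL/2 = 4·16/2 = 32 kN
  R_B = wL/2 = 4·16/2 = 32 kN
Superposition: R_A = -64/3 kN, R_B = -224/3 kN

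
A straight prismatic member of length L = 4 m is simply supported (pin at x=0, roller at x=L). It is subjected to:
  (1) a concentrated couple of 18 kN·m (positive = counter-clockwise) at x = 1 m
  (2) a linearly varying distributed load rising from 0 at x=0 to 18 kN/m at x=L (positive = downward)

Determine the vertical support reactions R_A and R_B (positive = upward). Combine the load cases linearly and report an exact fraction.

R_A = 33/2 kN, R_B = 39/2 kN

Load 1 — applied couple M₀=18 kN·m at a=1 m (b=L-a=3):
  R_A = M₀/L = 18/4 = 9/2 kN
  R_B = -M₀/L = -18/4 = -9/2 kN
Load 2 — triangular load w₀=18 kN/m (0→w₀ over full span):
  R_A = w₀L/6 = 18·4/6 = 12 kN
  R_B = w₀L/3 = 18·4/3 = 24 kN
Superposition: R_A = 33/2 kN, R_B = 39/2 kN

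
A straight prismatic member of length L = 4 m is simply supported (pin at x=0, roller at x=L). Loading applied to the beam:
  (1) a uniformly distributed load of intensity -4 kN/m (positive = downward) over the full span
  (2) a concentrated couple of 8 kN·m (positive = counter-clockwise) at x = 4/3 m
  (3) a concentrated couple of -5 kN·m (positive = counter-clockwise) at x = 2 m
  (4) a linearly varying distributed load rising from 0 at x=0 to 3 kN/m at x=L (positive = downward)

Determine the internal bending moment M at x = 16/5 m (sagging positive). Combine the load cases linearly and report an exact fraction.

M(16/5) = -427/125 kN·m

Load 1 — uniform load w=-4 kN/m over full span:
  M_1 = wx(L-x)/2 = (-4)·(16/5)·(4-(16/5))/2 = -128/25 kN·m
Load 2 — applied couple M₀=8 kN·m at a=4/3 m (b=L-a=8/3):
  M_2 = M₀x/L - M₀  [x>a] = 8·(16/5)/4 - 8 = -8/5 kN·m
Load 3 — applied couple M₀=-5 kN·m at a=2 m (b=L-a=2):
  M_3 = M₀x/L - M₀  [x>a] = (-5)·(16/5)/4 - (-5) = 1 kN·m
Load 4 — triangular load w₀=3 kN/m (0→w₀ over full span):
  M_4 = w₀Lx/6 - w₀x³/(6L) = 3·4·(16/5)/6 - 3·(16/5)³/(6·4) = 288/125 kN·m
Superposition: M = Σ M_i = -427/125 kN·m ≈ -3.416000 kN·m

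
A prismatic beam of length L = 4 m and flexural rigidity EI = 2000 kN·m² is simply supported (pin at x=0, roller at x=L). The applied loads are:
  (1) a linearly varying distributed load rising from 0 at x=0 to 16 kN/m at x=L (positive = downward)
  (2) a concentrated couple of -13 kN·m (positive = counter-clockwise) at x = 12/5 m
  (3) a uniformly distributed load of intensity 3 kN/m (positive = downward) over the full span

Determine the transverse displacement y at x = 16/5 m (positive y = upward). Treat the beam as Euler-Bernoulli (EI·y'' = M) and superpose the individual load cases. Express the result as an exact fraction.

y(16/5) = -42487/3906250 m

Load 1 — triangular load w₀=16 kN/m (0→w₀ over full span):
  y_1 = -w₀x(7L⁴-10L²x²+3x⁴)/(360LEI) = -16·(16/5)·(7·4⁴-10·4²·(16/5)²+3·(16/5)⁴)/(360·4·2000) = -16256/1953125 m
Load 2 — applied couple M₀=-13 kN·m at a=12/5 m (b=L-a=8/5):
  y_2 = (M₀x³/(6L)-M₀(x-a)²/2+C₁x)/EI  [x>a] with C₁=M₀(3b²-L²)/(6L)=338/75 = ((-13)·(16/5)³/(6·4)-(-13)·((16/5)-(12/5))²/2+(338/75)·(16/5))/2000 = 13/31250 m
Load 3 — uniform load w=3 kN/m over full span:
  y_3 = -wx(L³-2Lx²+x³)/(24EI) = -3·(16/5)·(4³-2·4·(16/5)²+(16/5)³)/(24·2000) = -232/78125 m
Superposition: y = Σ y_i = -42487/3906250 m ≈ -0.010877 m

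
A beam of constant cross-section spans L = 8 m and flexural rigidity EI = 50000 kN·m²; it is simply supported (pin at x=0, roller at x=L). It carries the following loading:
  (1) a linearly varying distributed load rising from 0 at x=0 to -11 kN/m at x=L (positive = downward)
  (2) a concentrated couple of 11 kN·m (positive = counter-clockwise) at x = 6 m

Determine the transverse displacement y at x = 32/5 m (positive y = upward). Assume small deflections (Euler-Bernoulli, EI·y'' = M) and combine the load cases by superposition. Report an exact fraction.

y(32/5) = 1297153/390625000 m

Load 1 — triangular load w₀=-11 kN/m (0→w₀ over full span):
  y_1 = -w₀x(7L⁴-10L²x²+3x⁴)/(360LEI) = -(-11)·(32/5)·(7·8⁴-10·8²·(32/5)²+3·(32/5)⁴)/(360·8·50000) = 178816/48828125 m
Load 2 — applied couple M₀=11 kN·m at a=6 m (b=L-a=2):
  y_2 = (M₀x³/(6L)-M₀(x-a)²/2+C₁x)/EI  [x>a] with C₁=M₀(3b²-L²)/(6L)=-143/12 = (11·(32/5)³/(6·8)-11·((32/5)-6)²/2+(-143/12)·(32/5))/50000 = -1067/3125000 m
Superposition: y = Σ y_i = 1297153/390625000 m ≈ 0.003321 m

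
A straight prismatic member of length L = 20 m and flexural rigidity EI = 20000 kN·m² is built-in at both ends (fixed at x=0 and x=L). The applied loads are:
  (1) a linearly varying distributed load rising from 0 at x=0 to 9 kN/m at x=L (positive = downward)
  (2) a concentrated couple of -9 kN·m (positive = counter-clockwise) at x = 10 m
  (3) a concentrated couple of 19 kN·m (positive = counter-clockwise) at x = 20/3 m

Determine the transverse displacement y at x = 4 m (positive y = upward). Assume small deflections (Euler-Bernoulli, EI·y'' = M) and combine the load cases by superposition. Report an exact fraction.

y(4) = -73297/2250000 m

Load 1 — triangular load w₀=9 kN/m (0→w₀ over full span):
  y_1 = -w₀x²(L-x)²(x+2L)/(120LEI) = -9·4²·(20-4)²·(4+2·20)/(120·20·20000) = -528/15625 m
Load 2 — applied couple M₀=-9 kN·m at a=10 m (b=L-a=10):
  y_2 = (R_Ax³/6 - M_Ax²/2)/EI  [x≤a] with R_A=-27/40, M_A=-9/4 = ((-27/40)·4³/6 - (-9/4)·4²/2)/20000 = 27/50000 m
Load 3 — applied couple M₀=19 kN·m at a=20/3 m (b=L-a=40/3):
  y_3 = (R_Ax³/6 - M_Ax²/2)/EI  [x≤a] with R_A=19/15, M_A=0 = ((19/15)·4³/6 - 0·4²/2)/20000 = 19/28125 m
Superposition: y = Σ y_i = -73297/2250000 m ≈ -0.032576 m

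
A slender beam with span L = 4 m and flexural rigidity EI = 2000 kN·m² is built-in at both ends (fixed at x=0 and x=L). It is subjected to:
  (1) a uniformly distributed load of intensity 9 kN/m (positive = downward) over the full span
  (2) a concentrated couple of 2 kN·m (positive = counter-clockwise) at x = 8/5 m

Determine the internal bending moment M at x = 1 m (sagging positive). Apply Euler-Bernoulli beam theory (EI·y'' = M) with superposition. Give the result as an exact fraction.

M(1) = 99/50 kN·m

Load 1 — uniform load w=9 kN/m over full span:
  M_1 = wLx/2 - wL²/12 - wx²/2 = 9·4·1/2 - 9·4²/12 - 9·1²/2 = 3/2 kN·m
Load 2 — applied couple M₀=2 kN·m at a=8/5 m (b=L-a=12/5):
  M_2 = R_Ax - M_A  [x≤a] with R_A=18/25, M_A=6/25 = (18/25)·1 - (6/25) = 12/25 kN·m
Superposition: M = Σ M_i = 99/50 kN·m ≈ 1.980000 kN·m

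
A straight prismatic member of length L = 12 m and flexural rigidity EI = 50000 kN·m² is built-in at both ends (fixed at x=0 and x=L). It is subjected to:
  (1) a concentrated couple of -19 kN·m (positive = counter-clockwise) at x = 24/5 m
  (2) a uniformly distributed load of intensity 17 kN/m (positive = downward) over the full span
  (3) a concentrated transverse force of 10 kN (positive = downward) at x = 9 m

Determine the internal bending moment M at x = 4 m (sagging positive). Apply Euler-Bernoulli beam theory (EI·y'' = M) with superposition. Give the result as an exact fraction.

M(4) = 12357/200 kN·m

Load 1 — applied couple M₀=-19 kN·m at a=24/5 m (b=L-a=36/5):
  M_1 = R_Ax - M_A  [x≤a] with R_A=-57/25, M_A=-57/25 = (-57/25)·4 - (-57/25) = -171/25 kN·m
Load 2 — uniform load w=17 kN/m over full span:
  M_2 = wLx/2 - wL²/12 - wx²/2 = 17·12·4/2 - 17·12²/12 - 17·4²/2 = 68 kN·m
Load 3 — point force P=10 kN at a=9 m (b=L-a=3):
  M_3 = Pb²(3a+b)x/L³ - Pab²/L²  [x≤a] = 10·3²·(3·9+3)·4/12³ - 10·9·3²/12² = 5/8 kN·m
Superposition: M = Σ M_i = 12357/200 kN·m ≈ 61.785000 kN·m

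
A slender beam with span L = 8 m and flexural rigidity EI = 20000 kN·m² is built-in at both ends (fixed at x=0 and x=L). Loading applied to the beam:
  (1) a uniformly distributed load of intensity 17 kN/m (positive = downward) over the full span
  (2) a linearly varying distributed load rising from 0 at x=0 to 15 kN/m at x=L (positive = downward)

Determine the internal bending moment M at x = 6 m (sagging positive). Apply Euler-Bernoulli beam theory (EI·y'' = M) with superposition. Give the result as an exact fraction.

M(6) = 119/6 kN·m

Load 1 — uniform load w=17 kN/m over full span:
  M_1 = wLx/2 - wL²/12 - wx²/2 = 17·8·6/2 - 17·8²/12 - 17·6²/2 = 34/3 kN·m
Load 2 — triangular load w₀=15 kN/m (0→w₀ over full span):
  M_2 = 3w₀Lx/20 - w₀L²/30 - w₀x³/(6L) = 3·15·8·6/20 - 15·8²/30 - 15·6³/(6·8) = 17/2 kN·m
Superposition: M = Σ M_i = 119/6 kN·m ≈ 19.833333 kN·m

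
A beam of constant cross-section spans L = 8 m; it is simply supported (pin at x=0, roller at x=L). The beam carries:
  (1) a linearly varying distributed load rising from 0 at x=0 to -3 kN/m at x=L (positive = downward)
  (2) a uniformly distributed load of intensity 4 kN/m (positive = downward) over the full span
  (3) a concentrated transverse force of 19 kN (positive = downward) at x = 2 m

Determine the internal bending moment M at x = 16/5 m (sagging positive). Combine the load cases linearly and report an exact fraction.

Load 1 — triangular load w₀=-3 kN/m (0→w₀ over full span):
  M_1 = w₀Lx/6 - w₀x³/(6L) = (-3)·8·(16/5)/6 - (-3)·(16/5)³/(6·8) = -1344/125 kN·m
Load 2 — uniform load w=4 kN/m over full span:
  M_2 = wx(L-x)/2 = 4·(16/5)·(8-(16/5))/2 = 768/25 kN·m
Load 3 — point force P=19 kN at a=2 m (b=L-a=6):
  M_3 = Pa(L-x)/L  [x>a] = 19·2·(8-(16/5))/8 = 114/5 kN·m
Superposition: M = Σ M_i = 5346/125 kN·m ≈ 42.768000 kN·m

M(16/5) = 5346/125 kN·m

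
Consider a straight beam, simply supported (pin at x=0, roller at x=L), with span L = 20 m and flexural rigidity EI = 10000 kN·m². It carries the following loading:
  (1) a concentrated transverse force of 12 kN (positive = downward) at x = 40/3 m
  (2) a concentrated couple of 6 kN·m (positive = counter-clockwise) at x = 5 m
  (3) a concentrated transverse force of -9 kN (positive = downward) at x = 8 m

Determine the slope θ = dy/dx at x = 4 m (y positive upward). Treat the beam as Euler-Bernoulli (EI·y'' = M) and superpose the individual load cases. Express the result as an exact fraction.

θ(4) = -911/5400000 rad

Load 1 — point force P=12 kN at a=40/3 m (b=L-a=20/3):
  θ_1 = -Pb(L²-b²-3x²)/(6LEI)  [x≤a] = -12·(20/3)·(20²-(20/3)²-3·4²)/(6·20·10000) = -346/16875 rad
Load 2 — applied couple M₀=6 kN·m at a=5 m (b=L-a=15):
  θ_2 = (M₀x²/(2L)+C₁)/EI  [x≤a] with C₁=M₀(3b²-L²)/(6L)=55/4 = (6·4²/(2·20)+(55/4))/10000 = 323/200000 rad
Load 3 — point force P=-9 kN at a=8 m (b=L-a=12):
  θ_3 = -Pb(L²-b²-3x²)/(6LEI)  [x≤a] = -(-9)·12·(20²-12²-3·4²)/(6·20·10000) = 117/6250 rad
Superposition: θ = Σ θ_i = -911/5400000 rad ≈ -0.000169 rad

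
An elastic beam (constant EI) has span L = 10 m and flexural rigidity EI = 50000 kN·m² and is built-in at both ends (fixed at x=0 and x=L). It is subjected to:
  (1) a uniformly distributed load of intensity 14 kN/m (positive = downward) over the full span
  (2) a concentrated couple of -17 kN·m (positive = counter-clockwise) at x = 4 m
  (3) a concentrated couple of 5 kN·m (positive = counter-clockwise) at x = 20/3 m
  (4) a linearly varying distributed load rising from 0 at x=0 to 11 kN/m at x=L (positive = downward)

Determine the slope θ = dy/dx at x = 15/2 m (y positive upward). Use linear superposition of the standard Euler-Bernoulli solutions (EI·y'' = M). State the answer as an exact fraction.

Load 1 — uniform load w=14 kN/m over full span:
  θ_1 = -wx(L-x)(L-2x)/(12EI) = -14·(15/2)·(10-(15/2))·(10-2·(15/2))/(12·50000) = 7/3200 rad
Load 2 — applied couple M₀=-17 kN·m at a=4 m (b=L-a=6):
  θ_2 = (R_Ax²/2 - M_Ax - M₀(x-a))/EI  [x>a] with R_A=-306/125, M_A=-51/25 = ((-306/125)·(15/2)²/2 - (-51/25)·(15/2) - (-17)·((15/2)-4))/50000 = 119/1000000 rad
Load 3 — applied couple M₀=5 kN·m at a=20/3 m (b=L-a=10/3):
  θ_3 = (R_Ax²/2 - M_Ax - M₀(x-a))/EI  [x>a] with R_A=2/3, M_A=5/3 = ((2/3)·(15/2)²/2 - (5/3)·(15/2) - 5·((15/2)-(20/3)))/50000 = 1/24000 rad
Load 4 — triangular load w₀=11 kN/m (0→w₀ over full span):
  θ_4 = -w₀(2x(L-x)(L-2x)(x+2L)+x²(L-x)²)/(120LEI) = -11·(2·(15/2)·(10-(15/2))·(10-2·(15/2))·((15/2)+2·10)+(15/2)²·(10-(15/2))²)/(120·10·50000) = 451/512000 rad
Superposition: θ = Σ θ_i = 619973/192000000 rad ≈ 0.003229 rad

θ(15/2) = 619973/192000000 rad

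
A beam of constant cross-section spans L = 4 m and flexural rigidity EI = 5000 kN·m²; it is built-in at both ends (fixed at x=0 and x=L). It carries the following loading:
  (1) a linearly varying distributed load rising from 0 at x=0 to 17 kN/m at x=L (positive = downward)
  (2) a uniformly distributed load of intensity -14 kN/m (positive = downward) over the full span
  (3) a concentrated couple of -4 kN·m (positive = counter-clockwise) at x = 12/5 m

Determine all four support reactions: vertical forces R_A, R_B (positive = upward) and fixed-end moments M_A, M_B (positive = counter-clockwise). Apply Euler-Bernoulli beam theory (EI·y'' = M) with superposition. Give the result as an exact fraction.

Load 1 — triangular load w₀=17 kN/m (0→w₀ over full span):
  R_A = 3w₀L/20 = 3·17·4/20 = 51/5 kN
  M_A = w₀L²/30 = 17·4²/30 = 136/15 kN·m
  R_B = 7w₀L/20 = 7·17·4/20 = 119/5 kN
  M_B = -w₀L²/20 = -17·4²/20 = -68/5 kN·m
Load 2 — uniform load w=-14 kN/m over full span:
  R_A = wL/2 = (-14)·4/2 = -28 kN
  M_A = wL²/12 = (-14)·4²/12 = -56/3 kN·m
  R_B = wL/2 = (-14)·4/2 = -28 kN
  M_B = -wL²/12 = -(-14)·4²/12 = 56/3 kN·m
Load 3 — applied couple M₀=-4 kN·m at a=12/5 m (b=L-a=8/5):
  R_A = 6M₀ab/L³ = 6·(-4)·(12/5)·(8/5)/4³ = -36/25 kN
  M_A = M₀b(2a-b)/L² = (-4)·(8/5)·(2·(12/5)-(8/5))/4² = -32/25 kN·m
  R_B = -6M₀ab/L³ = -6·(-4)·(12/5)·(8/5)/4³ = 36/25 kN
  M_B = M₀a(2b-a)/L² = (-4)·(12/5)·(2·(8/5)-(12/5))/4² = -12/25 kN·m
Superposition: R_A = -481/25 kN, M_A = -272/25 kN·m, R_B = -69/25 kN, M_B = 344/75 kN·m

R_A = -481/25 kN, M_A = -272/25 kN·m, R_B = -69/25 kN, M_B = 344/75 kN·m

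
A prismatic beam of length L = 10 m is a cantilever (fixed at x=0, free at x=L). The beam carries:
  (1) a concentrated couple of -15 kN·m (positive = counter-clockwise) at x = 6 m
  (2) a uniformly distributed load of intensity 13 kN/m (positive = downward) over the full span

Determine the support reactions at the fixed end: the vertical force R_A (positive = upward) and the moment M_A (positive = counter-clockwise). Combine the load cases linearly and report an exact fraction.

R_A = 130 kN, M_A = 665 kN·m

Load 1 — applied couple M₀=-15 kN·m at a=6 m (b=L-a=4):
  R_A = 0 kN
  M_A = -M₀ = -(-15) = 15 kN·m
Load 2 — uniform load w=13 kN/m over full span:
  R_A = wL = 13·10 = 130 kN
  M_A = wL²/2 = 13·10²/2 = 650 kN·m
Superposition: R_A = 130 kN, M_A = 665 kN·m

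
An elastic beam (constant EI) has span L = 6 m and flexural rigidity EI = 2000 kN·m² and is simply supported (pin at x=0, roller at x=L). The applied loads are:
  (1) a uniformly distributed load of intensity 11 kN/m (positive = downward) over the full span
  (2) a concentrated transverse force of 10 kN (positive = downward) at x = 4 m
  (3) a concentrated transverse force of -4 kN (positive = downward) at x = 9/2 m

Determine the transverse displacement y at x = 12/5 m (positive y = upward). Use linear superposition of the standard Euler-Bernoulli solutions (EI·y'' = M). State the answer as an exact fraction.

Load 1 — uniform load w=11 kN/m over full span:
  y_1 = -wx(L³-2Lx²+x³)/(24EI) = -11·(12/5)·(6³-2·6·(12/5)²+(12/5)³)/(24·2000) = -27621/312500 m
Load 2 — point force P=10 kN at a=4 m (b=L-a=2):
  y_2 = -Pbx(L²-b²-x²)/(6LEI)  [x≤a] = -10·2·(12/5)·(6²-2²-(12/5)²)/(6·6·2000) = -164/9375 m
Load 3 — point force P=-4 kN at a=9/2 m (b=L-a=3/2):
  y_3 = -Pbx(L²-b²-x²)/(6LEI)  [x≤a] = -(-4)·(3/2)·(12/5)·(6²-(3/2)²-(12/5)²)/(6·6·2000) = 2799/500000 m
Superposition: y = Σ y_i = -752119/7500000 m ≈ -0.100283 m

y(12/5) = -752119/7500000 m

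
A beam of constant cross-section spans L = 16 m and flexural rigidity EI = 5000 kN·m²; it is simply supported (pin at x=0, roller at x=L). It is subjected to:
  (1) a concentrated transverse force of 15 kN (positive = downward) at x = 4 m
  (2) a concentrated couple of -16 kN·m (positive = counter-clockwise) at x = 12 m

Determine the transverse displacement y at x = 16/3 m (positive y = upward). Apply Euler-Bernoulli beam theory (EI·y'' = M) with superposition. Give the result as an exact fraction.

Load 1 — point force P=15 kN at a=4 m (b=L-a=12):
  y_1 = -Pa(L-x)(2Lx-a²-x²)/(6LEI)  [x>a] = -15·4·(16-(16/3))·(2·16·(16/3)-4²-(16/3)²)/(6·16·5000) = -568/3375 m
Load 2 — applied couple M₀=-16 kN·m at a=12 m (b=L-a=4):
  y_2 = (M₀x³/(6L)+C₁x)/EI  [x≤a] with C₁=M₀(3b²-L²)/(6L)=104/3 = ((-16)·(16/3)³/(6·16)+(104/3)·(16/3))/5000 = 1616/50625 m
Superposition: y = Σ y_i = -6904/50625 m ≈ -0.136375 m

y(16/3) = -6904/50625 m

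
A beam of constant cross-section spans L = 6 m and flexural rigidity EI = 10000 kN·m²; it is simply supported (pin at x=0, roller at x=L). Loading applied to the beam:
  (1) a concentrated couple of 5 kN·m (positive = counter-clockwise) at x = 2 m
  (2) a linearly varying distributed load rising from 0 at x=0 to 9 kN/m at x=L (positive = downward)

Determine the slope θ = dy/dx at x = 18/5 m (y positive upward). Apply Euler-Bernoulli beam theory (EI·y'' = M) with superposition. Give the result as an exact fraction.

Load 1 — applied couple M₀=5 kN·m at a=2 m (b=L-a=4):
  θ_1 = (M₀x²/(2L)-M₀(x-a)+C₁)/EI  [x>a] with C₁=M₀(3b²-L²)/(6L)=5/3 = (5·(18/5)²/(2·6)-5·((18/5)-2)+(5/3))/10000 = -7/75000 rad
Load 2 — triangular load w₀=9 kN/m (0→w₀ over full span):
  θ_2 = -w₀(7L⁴-30L²x²+15x⁴)/(360LEI) = -9·(7·6⁴-30·6²·(18/5)²+15·(18/5)⁴)/(360·6·10000) = 783/781250 rad
Superposition: θ = Σ θ_i = 8521/9375000 rad ≈ 0.000909 rad

θ(18/5) = 8521/9375000 rad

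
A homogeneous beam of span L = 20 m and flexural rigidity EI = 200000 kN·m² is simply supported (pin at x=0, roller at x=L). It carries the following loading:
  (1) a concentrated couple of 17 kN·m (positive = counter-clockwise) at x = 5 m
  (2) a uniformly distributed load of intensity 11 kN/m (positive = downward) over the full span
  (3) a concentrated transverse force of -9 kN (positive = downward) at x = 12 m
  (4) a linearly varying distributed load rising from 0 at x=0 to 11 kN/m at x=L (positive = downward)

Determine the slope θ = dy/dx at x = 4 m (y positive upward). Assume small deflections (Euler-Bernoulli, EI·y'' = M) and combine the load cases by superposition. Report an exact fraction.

Load 1 — applied couple M₀=17 kN·m at a=5 m (b=L-a=15):
  θ_1 = (M₀x²/(2L)+C₁)/EI  [x≤a] with C₁=M₀(3b²-L²)/(6L)=935/24 = (17·4²/(2·20)+(935/24))/200000 = 5491/24000000 rad
Load 2 — uniform load w=11 kN/m over full span:
  θ_2 = -w(L³-6Lx²+4x³)/(24EI) = -11·(20³-6·20·4²+4·4³)/(24·200000) = -363/25000 rad
Load 3 — point force P=-9 kN at a=12 m (b=L-a=8):
  θ_3 = -Pb(L²-b²-3x²)/(6LEI)  [x≤a] = -(-9)·8·(20²-8²-3·4²)/(6·20·200000) = 27/31250 rad
Load 4 — triangular load w₀=11 kN/m (0→w₀ over full span):
  θ_4 = -w₀(7L⁴-30L²x²+15x⁴)/(360LEI) = -11·(7·20⁴-30·20²·4²+15·4⁴)/(360·20·200000) = -1001/140625 rad
Superposition: θ = Σ θ_i = -1479271/72000000 rad ≈ -0.020545 rad

θ(4) = -1479271/72000000 rad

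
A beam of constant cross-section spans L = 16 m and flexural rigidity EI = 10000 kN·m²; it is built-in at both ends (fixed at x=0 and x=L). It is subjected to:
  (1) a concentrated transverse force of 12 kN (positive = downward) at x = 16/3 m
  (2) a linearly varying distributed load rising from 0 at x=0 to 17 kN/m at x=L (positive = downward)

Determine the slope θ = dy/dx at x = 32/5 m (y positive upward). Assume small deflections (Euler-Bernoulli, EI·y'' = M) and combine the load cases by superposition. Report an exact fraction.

Load 1 — point force P=12 kN at a=16/3 m (b=L-a=32/3):
  θ_1 = Pa²(L-x)(2bL-(3b+a)(L-x))/(2L³EI)  [x>a] = 12·(16/3)²·(16-(32/5))·(2·(32/3)·16-(3·(32/3)+(16/3))·(16-(32/5)))/(2·16³·10000) = -32/46875 rad
Load 2 — triangular load w₀=17 kN/m (0→w₀ over full span):
  θ_2 = -w₀(2x(L-x)(L-2x)(x+2L)+x²(L-x)²)/(120LEI) = -17·(2·(32/5)·(16-(32/5))·(16-2·(32/5))·((32/5)+2·16)+(32/5)²·(16-(32/5))²)/(120·16·10000) = -6528/390625 rad
Superposition: θ = Σ θ_i = -20384/1171875 rad ≈ -0.017394 rad

θ(32/5) = -20384/1171875 rad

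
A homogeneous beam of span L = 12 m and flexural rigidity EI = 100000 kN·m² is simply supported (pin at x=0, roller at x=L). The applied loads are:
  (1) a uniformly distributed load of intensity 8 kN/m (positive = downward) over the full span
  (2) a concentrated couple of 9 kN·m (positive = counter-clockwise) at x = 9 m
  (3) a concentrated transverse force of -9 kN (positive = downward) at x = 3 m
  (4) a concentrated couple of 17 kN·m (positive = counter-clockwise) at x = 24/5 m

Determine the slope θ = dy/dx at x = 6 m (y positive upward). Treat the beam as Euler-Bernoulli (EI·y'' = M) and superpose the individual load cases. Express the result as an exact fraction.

θ(6) = -343/10000000 rad

Load 1 — uniform load w=8 kN/m over full span:
  θ_1 = -w(L³-6Lx²+4x³)/(24EI) = -8·(12³-6·12·6²+4·6³)/(24·100000) = 0 rad
Load 2 — applied couple M₀=9 kN·m at a=9 m (b=L-a=3):
  θ_2 = (M₀x²/(2L)+C₁)/EI  [x≤a] with C₁=M₀(3b²-L²)/(6L)=-117/8 = (9·6²/(2·12)+(-117/8))/100000 = -9/800000 rad
Load 3 — point force P=-9 kN at a=3 m (b=L-a=9):
  θ_3 = -Pa(2L²-6Lx+3x²+a²)/(6LEI)  [x>a] = -(-9)·3·(2·12²-6·12·6+3·6²+3²)/(6·12·100000) = -81/800000 rad
Load 4 — applied couple M₀=17 kN·m at a=24/5 m (b=L-a=36/5):
  θ_4 = (M₀x²/(2L)-M₀(x-a)+C₁)/EI  [x>a] with C₁=M₀(3b²-L²)/(6L)=68/25 = (17·6²/(2·12)-17·(6-(24/5))+(68/25))/100000 = 391/5000000 rad
Superposition: θ = Σ θ_i = -343/10000000 rad ≈ -0.000034 rad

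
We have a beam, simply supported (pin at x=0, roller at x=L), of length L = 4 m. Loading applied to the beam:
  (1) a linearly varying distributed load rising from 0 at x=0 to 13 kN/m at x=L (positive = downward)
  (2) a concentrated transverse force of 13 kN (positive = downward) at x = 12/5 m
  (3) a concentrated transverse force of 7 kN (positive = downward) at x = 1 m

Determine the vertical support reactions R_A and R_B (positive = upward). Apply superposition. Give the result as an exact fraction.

Load 1 — triangular load w₀=13 kN/m (0→w₀ over full span):
  R_A = w₀L/6 = 13·4/6 = 26/3 kN
  R_B = w₀L/3 = 13·4/3 = 52/3 kN
Load 2 — point force P=13 kN at a=12/5 m (b=L-a=8/5):
  R_A = Pb/L = 13·(8/5)/4 = 26/5 kN
  R_B = Pa/L = 13·(12/5)/4 = 39/5 kN
Load 3 — point force P=7 kN at a=1 m (b=L-a=3):
  R_A = Pb/L = 7·3/4 = 21/4 kN
  R_B = Pa/L = 7·1/4 = 7/4 kN
Superposition: R_A = 1147/60 kN, R_B = 1613/60 kN

R_A = 1147/60 kN, R_B = 1613/60 kN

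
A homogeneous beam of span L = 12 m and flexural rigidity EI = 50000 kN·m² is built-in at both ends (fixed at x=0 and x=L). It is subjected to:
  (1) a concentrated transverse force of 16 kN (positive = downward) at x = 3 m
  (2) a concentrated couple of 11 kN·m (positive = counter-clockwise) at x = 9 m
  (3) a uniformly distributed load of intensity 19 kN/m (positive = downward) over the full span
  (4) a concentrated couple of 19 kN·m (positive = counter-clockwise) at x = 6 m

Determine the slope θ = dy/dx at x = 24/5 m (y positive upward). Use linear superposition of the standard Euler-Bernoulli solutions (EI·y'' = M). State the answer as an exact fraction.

θ(24/5) = -32847/12500000 rad

Load 1 — point force P=16 kN at a=3 m (b=L-a=9):
  θ_1 = Pa²(L-x)(2bL-(3b+a)(L-x))/(2L³EI)  [x>a] = 16·3²·(12-(24/5))·(2·9·12-(3·9+3)·(12-(24/5)))/(2·12³·50000) = 0 rad
Load 2 — applied couple M₀=11 kN·m at a=9 m (b=L-a=3):
  θ_2 = (R_Ax²/2 - M_Ax)/EI  [x≤a] with R_A=33/32, M_A=55/16 = ((33/32)·(24/5)²/2 - (55/16)·(24/5))/50000 = -231/2500000 rad
Load 3 — uniform load w=19 kN/m over full span:
  θ_3 = -wx(L-x)(L-2x)/(12EI) = -19·(24/5)·(12-(24/5))·(12-2·(24/5))/(12·50000) = -1026/390625 rad
Load 4 — applied couple M₀=19 kN·m at a=6 m (b=L-a=6):
  θ_4 = (R_Ax²/2 - M_Ax)/EI  [x≤a] with R_A=19/8, M_A=19/4 = ((19/8)·(24/5)²/2 - (19/4)·(24/5))/50000 = 57/625000 rad
Superposition: θ = Σ θ_i = -32847/12500000 rad ≈ -0.002628 rad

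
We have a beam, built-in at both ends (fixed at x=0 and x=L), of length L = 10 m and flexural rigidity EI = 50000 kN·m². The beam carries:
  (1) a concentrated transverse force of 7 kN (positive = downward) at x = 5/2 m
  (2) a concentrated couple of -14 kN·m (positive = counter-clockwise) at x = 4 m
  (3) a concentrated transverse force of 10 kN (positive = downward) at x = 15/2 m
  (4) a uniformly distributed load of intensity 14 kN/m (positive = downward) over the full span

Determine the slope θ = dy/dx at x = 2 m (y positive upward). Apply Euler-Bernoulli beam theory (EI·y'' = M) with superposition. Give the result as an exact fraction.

θ(2) = -126797/50000000 rad

Load 1 — point force P=7 kN at a=5/2 m (b=L-a=15/2):
  θ_1 = -Pb²x(2aL-(3a+b)x)/(2L³EI)  [x≤a] = -7·(15/2)²·2·(2·(5/2)·10-(3·(5/2)+(15/2))·2)/(2·10³·50000) = -63/400000 rad
Load 2 — applied couple M₀=-14 kN·m at a=4 m (b=L-a=6):
  θ_2 = (R_Ax²/2 - M_Ax)/EI  [x≤a] with R_A=-252/125, M_A=-42/25 = ((-252/125)·2²/2 - (-42/25)·2)/50000 = -21/1562500 rad
Load 3 — point force P=10 kN at a=15/2 m (b=L-a=5/2):
  θ_3 = -Pb²x(2aL-(3a+b)x)/(2L³EI)  [x≤a] = -10·(5/2)²·2·(2·(15/2)·10-(3·(15/2)+(5/2))·2)/(2·10³·50000) = -1/8000 rad
Load 4 — uniform load w=14 kN/m over full span:
  θ_4 = -wx(L-x)(L-2x)/(12EI) = -14·2·(10-2)·(10-2·2)/(12·50000) = -7/3125 rad
Superposition: θ = Σ θ_i = -126797/50000000 rad ≈ -0.002536 rad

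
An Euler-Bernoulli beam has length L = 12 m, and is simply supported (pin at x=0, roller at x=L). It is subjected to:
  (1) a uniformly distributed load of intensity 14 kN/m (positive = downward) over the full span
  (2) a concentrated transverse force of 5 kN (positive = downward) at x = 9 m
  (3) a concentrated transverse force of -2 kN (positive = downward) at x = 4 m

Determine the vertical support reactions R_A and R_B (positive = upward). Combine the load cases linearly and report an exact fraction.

R_A = 1007/12 kN, R_B = 1045/12 kN

Load 1 — uniform load w=14 kN/m over full span:
  R_A = wL/2 = 14·12/2 = 84 kN
  R_B = wL/2 = 14·12/2 = 84 kN
Load 2 — point force P=5 kN at a=9 m (b=L-a=3):
  R_A = Pb/L = 5·3/12 = 5/4 kN
  R_B = Pa/L = 5·9/12 = 15/4 kN
Load 3 — point force P=-2 kN at a=4 m (b=L-a=8):
  R_A = Pb/L = (-2)·8/12 = -4/3 kN
  R_B = Pa/L = (-2)·4/12 = -2/3 kN
Superposition: R_A = 1007/12 kN, R_B = 1045/12 kN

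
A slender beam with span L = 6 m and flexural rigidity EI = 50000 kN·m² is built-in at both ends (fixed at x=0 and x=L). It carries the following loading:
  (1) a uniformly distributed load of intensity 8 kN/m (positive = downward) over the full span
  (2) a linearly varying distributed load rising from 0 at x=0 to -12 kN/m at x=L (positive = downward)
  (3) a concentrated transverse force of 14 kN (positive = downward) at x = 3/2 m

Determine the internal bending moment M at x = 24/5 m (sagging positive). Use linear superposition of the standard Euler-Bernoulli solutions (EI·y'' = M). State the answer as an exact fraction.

M(24/5) = -5697/2000 kN·m

Load 1 — uniform load w=8 kN/m over full span:
  M_1 = wLx/2 - wL²/12 - wx²/2 = 8·6·(24/5)/2 - 8·6²/12 - 8·(24/5)²/2 = -24/25 kN·m
Load 2 — triangular load w₀=-12 kN/m (0→w₀ over full span):
  M_2 = 3w₀Lx/20 - w₀L²/30 - w₀x³/(6L) = 3·(-12)·6·(24/5)/20 - (-12)·6²/30 - (-12)·(24/5)³/(6·6) = -72/125 kN·m
Load 3 — point force P=14 kN at a=3/2 m (b=L-a=9/2):
  M_3 = Pa²(a+3b)(L-x)/L³ - Pa²b/L²  [x>a] = 14·(3/2)²·((3/2)+3·(9/2))·(6-(24/5))/6³ - 14·(3/2)²·(9/2)/6² = -21/16 kN·m
Superposition: M = Σ M_i = -5697/2000 kN·m ≈ -2.848500 kN·m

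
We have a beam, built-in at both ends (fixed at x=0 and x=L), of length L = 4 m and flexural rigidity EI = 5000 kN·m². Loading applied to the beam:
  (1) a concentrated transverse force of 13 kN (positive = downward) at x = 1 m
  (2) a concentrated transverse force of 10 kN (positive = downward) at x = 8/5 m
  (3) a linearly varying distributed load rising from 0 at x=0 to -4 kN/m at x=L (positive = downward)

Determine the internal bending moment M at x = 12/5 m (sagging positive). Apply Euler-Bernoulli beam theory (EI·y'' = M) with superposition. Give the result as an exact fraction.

Load 1 — point force P=13 kN at a=1 m (b=L-a=3):
  M_1 = Pa²(a+3b)(L-x)/L³ - Pa²b/L²  [x>a] = 13·1²·(1+3·3)·(4-(12/5))/4³ - 13·1²·3/4² = 13/16 kN·m
Load 2 — point force P=10 kN at a=8/5 m (b=L-a=12/5):
  M_2 = Pa²(a+3b)(L-x)/L³ - Pa²b/L²  [x>a] = 10·(8/5)²·((8/5)+3·(12/5))·(4-(12/5))/4³ - 10·(8/5)²·(12/5)/4² = 224/125 kN·m
Load 3 — triangular load w₀=-4 kN/m (0→w₀ over full span):
  M_3 = 3w₀Lx/20 - w₀L²/30 - w₀x³/(6L) = 3·(-4)·4·(12/5)/20 - (-4)·4²/30 - (-4)·(12/5)³/(6·4) = -496/375 kN·m
Superposition: M = Σ M_i = 7691/6000 kN·m ≈ 1.281833 kN·m

M(12/5) = 7691/6000 kN·m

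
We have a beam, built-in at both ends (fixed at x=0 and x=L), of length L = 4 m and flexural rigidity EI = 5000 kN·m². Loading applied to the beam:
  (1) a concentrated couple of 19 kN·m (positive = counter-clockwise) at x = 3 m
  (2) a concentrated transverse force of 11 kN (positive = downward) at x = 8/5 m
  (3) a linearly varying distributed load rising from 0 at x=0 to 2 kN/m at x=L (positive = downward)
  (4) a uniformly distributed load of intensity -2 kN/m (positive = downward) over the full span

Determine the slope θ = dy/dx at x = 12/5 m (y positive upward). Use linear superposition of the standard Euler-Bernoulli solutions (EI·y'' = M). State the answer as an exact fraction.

Load 1 — applied couple M₀=19 kN·m at a=3 m (b=L-a=1):
  θ_1 = (R_Ax²/2 - M_Ax)/EI  [x≤a] with R_A=171/32, M_A=95/16 = ((171/32)·(12/5)²/2 - (95/16)·(12/5))/5000 = 57/250000 rad
Load 2 — point force P=11 kN at a=8/5 m (b=L-a=12/5):
  θ_2 = Pa²(L-x)(2bL-(3b+a)(L-x))/(2L³EI)  [x>a] = 11·(8/5)²·(4-(12/5))·(2·(12/5)·4-(3·(12/5)+(8/5))·(4-(12/5)))/(2·4³·5000) = 704/1953125 rad
Load 3 — triangular load w₀=2 kN/m (0→w₀ over full span):
  θ_3 = -w₀(2x(L-x)(L-2x)(x+2L)+x²(L-x)²)/(120LEI) = -2·(2·(12/5)·(4-(12/5))·(4-2·(12/5))·((12/5)+2·4)+(12/5)²·(4-(12/5))²)/(120·4·5000) = 16/390625 rad
Load 4 — uniform load w=-2 kN/m over full span:
  θ_4 = -wx(L-x)(L-2x)/(12EI) = -(-2)·(12/5)·(4-(12/5))·(4-2·(12/5))/(12·5000) = -8/78125 rad
Superposition: θ = Σ θ_i = 16469/31250000 rad ≈ 0.000527 rad

θ(12/5) = 16469/31250000 rad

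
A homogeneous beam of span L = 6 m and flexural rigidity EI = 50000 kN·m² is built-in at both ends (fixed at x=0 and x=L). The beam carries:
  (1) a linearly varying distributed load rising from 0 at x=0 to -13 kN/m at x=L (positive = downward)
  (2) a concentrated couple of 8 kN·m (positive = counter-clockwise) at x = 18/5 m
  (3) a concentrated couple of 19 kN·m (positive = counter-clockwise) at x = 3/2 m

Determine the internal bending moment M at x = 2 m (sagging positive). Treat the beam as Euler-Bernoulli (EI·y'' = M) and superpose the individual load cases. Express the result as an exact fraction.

Load 1 — triangular load w₀=-13 kN/m (0→w₀ over full span):
  M_1 = 3w₀Lx/20 - w₀L²/30 - w₀x³/(6L) = 3·(-13)·6·2/20 - (-13)·6²/30 - (-13)·2³/(6·6) = -221/45 kN·m
Load 2 — applied couple M₀=8 kN·m at a=18/5 m (b=L-a=12/5):
  M_2 = R_Ax - M_A  [x≤a] with R_A=48/25, M_A=64/25 = (48/25)·2 - (64/25) = 32/25 kN·m
Load 3 — applied couple M₀=19 kN·m at a=3/2 m (b=L-a=9/2):
  M_3 = R_Ax - M_A - M₀  [x>a] with R_A=57/16, M_A=-57/16 = (57/16)·2 - (-57/16) - 19 = -133/16 kN·m
Superposition: M = Σ M_i = -42997/3600 kN·m ≈ -11.943611 kN·m

M(2) = -42997/3600 kN·m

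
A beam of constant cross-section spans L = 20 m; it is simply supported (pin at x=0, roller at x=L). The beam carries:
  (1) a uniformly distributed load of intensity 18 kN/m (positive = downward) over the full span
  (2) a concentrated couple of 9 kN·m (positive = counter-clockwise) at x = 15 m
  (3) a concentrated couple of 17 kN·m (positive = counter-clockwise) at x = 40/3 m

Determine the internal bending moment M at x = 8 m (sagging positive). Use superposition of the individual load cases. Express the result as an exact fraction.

Load 1 — uniform load w=18 kN/m over full span:
  M_1 = wx(L-x)/2 = 18·8·(20-8)/2 = 864 kN·m
Load 2 — applied couple M₀=9 kN·m at a=15 m (b=L-a=5):
  M_2 = M₀x/L  [x≤a] = 9·8/20 = 18/5 kN·m
Load 3 — applied couple M₀=17 kN·m at a=40/3 m (b=L-a=20/3):
  M_3 = M₀x/L  [x≤a] = 17·8/20 = 34/5 kN·m
Superposition: M = Σ M_i = 4372/5 kN·m ≈ 874.400000 kN·m

M(8) = 4372/5 kN·m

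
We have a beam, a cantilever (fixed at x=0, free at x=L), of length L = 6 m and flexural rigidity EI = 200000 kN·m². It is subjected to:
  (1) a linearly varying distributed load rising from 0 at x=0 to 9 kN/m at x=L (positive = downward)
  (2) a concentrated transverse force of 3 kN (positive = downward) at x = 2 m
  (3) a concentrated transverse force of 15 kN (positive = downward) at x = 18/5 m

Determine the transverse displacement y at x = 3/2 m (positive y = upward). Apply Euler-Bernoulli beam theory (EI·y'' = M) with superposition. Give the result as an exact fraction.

Load 1 — triangular load w₀=9 kN/m (0→w₀ over full span):
  y_1 = (w₀Lx³/12-w₀L²x²/6-w₀x⁵/(120L))/EI = (9·6·(3/2)³/12-9·6²·(3/2)²/6-9·(3/2)⁵/(120·6))/200000 = -272403/512000000 m
Load 2 — point force P=3 kN at a=2 m (b=L-a=4):
  y_2 = -Px²(3a-x)/(6EI)  [x≤a] = -3·(3/2)²·(3·2-(3/2))/(6·200000) = -81/3200000 m
Load 3 — point force P=15 kN at a=18/5 m (b=L-a=12/5):
  y_3 = -Px²(3a-x)/(6EI)  [x≤a] = -15·(3/2)²·(3·(18/5)-(3/2))/(6·200000) = -837/3200000 m
Superposition: y = Σ y_i = -419283/512000000 m ≈ -0.000819 m

y(3/2) = -419283/512000000 m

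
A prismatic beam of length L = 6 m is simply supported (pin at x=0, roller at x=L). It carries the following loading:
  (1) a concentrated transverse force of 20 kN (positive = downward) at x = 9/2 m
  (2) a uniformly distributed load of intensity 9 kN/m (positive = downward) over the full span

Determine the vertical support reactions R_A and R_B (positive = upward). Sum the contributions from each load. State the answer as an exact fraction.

R_A = 32 kN, R_B = 42 kN

Load 1 — point force P=20 kN at a=9/2 m (b=L-a=3/2):
  R_A = Pb/L = 20·(3/2)/6 = 5 kN
  R_B = Pa/L = 20·(9/2)/6 = 15 kN
Load 2 — uniform load w=9 kN/m over full span:
  R_A = wL/2 = 9·6/2 = 27 kN
  R_B = wL/2 = 9·6/2 = 27 kN
Superposition: R_A = 32 kN, R_B = 42 kN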